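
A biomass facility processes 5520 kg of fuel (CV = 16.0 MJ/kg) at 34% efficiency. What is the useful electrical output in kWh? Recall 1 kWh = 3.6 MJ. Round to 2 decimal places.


Total energy = mass * CV = 5520 * 16.0 = 88320.0 MJ
Useful energy = total * eta = 88320.0 * 0.34 = 30028.8 MJ
Convert to kWh: 30028.8 / 3.6
Useful energy = 8341.33 kWh

8341.33


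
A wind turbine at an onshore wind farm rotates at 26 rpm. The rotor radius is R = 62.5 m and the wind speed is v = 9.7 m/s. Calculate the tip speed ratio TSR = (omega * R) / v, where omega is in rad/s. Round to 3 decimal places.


Convert rotational speed to rad/s:
  omega = 26 * 2 * pi / 60 = 2.7227 rad/s
Compute tip speed:
  v_tip = omega * R = 2.7227 * 62.5 = 170.17 m/s
Tip speed ratio:
  TSR = v_tip / v_wind = 170.17 / 9.7 = 17.543

17.543


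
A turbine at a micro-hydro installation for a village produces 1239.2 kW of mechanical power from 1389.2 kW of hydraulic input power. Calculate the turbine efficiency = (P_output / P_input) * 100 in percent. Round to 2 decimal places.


Turbine efficiency = (output power / input power) * 100
eta = (1239.2 / 1389.2) * 100
eta = 89.20%

89.20


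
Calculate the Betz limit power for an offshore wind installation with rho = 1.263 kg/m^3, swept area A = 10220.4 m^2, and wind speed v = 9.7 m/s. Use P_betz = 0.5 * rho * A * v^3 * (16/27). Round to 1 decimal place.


The Betz coefficient Cp_max = 16/27 = 0.5926
v^3 = 9.7^3 = 912.673
P_betz = 0.5 * rho * A * v^3 * Cp_max
P_betz = 0.5 * 1.263 * 10220.4 * 912.673 * 0.5926
P_betz = 3490701.2 W

3490701.2


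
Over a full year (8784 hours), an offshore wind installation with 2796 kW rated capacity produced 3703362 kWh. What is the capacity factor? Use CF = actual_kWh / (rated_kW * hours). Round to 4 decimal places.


Capacity factor = actual output / maximum possible output
Maximum possible = rated * hours = 2796 * 8784 = 24560064 kWh
CF = 3703362 / 24560064
CF = 0.1508

0.1508


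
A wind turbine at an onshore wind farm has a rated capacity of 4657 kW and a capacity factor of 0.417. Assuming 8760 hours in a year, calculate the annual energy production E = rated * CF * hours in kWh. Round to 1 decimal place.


Annual energy = rated_kW * capacity_factor * hours_per_year
Given: P_rated = 4657 kW, CF = 0.417, hours = 8760
E = 4657 * 0.417 * 8760
E = 17011648.4 kWh

17011648.4


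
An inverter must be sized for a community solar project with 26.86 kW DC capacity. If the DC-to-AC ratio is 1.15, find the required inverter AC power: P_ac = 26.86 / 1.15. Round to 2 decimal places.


The inverter AC capacity is determined by the DC/AC ratio.
Given: P_dc = 26.86 kW, DC/AC ratio = 1.15
P_ac = P_dc / ratio = 26.86 / 1.15
P_ac = 23.36 kW

23.36


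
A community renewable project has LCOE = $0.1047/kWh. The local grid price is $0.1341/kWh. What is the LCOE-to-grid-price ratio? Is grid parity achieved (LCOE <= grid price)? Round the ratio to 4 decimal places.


Compare LCOE to grid price:
  LCOE = $0.1047/kWh, Grid price = $0.1341/kWh
  Ratio = LCOE / grid_price = 0.1047 / 0.1341 = 0.7808
  Grid parity achieved (ratio <= 1)? yes

0.7808


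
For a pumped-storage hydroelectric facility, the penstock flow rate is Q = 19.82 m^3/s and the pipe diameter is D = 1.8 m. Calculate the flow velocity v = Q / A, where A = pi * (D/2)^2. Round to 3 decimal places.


Compute pipe cross-sectional area:
  A = pi * (D/2)^2 = pi * (1.8/2)^2 = 2.5447 m^2
Calculate velocity:
  v = Q / A = 19.82 / 2.5447
  v = 7.789 m/s

7.789


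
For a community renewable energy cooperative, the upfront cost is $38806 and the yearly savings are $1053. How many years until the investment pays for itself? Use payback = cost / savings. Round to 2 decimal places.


Simple payback period = initial cost / annual savings
Payback = 38806 / 1053
Payback = 36.85 years

36.85


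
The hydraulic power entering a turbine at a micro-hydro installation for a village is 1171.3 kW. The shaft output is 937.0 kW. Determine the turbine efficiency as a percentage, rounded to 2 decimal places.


Turbine efficiency = (output power / input power) * 100
eta = (937.0 / 1171.3) * 100
eta = 80.00%

80.00


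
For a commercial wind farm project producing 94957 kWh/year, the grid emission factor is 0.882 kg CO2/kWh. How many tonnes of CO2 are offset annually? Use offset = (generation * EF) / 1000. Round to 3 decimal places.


CO2 offset in kg = generation * emission_factor
CO2 offset = 94957 * 0.882 = 83752.07 kg
Convert to tonnes:
  CO2 offset = 83752.07 / 1000 = 83.752 tonnes

83.752


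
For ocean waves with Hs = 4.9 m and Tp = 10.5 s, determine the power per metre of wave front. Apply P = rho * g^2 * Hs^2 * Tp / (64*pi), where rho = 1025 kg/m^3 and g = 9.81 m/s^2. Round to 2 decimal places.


Apply wave power formula:
  g^2 = 9.81^2 = 96.2361
  Hs^2 = 4.9^2 = 24.01
  Numerator = rho * g^2 * Hs^2 * Tp = 1025 * 96.2361 * 24.01 * 10.5 = 24868142.04
  Denominator = 64 * pi = 201.0619
  P = 24868142.04 / 201.0619 = 123683.99 W/m

123683.99


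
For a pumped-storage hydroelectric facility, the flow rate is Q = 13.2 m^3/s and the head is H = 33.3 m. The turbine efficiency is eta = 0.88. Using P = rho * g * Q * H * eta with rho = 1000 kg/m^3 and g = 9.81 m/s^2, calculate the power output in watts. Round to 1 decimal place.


Apply the hydropower formula P = rho * g * Q * H * eta
rho * g = 1000 * 9.81 = 9810.0
P = 9810.0 * 13.2 * 33.3 * 0.88
P = 3794633.6 W

3794633.6


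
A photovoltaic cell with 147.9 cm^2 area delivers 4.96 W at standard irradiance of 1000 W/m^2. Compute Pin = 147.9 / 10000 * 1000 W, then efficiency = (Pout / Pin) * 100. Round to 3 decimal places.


First compute the input power:
  Pin = area_cm2 / 10000 * G = 147.9 / 10000 * 1000 = 14.79 W
Then compute efficiency:
  Efficiency = (Pout / Pin) * 100 = (4.96 / 14.79) * 100
  Efficiency = 33.536%

33.536


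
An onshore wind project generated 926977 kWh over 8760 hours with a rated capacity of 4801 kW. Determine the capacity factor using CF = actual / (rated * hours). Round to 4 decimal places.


Capacity factor = actual output / maximum possible output
Maximum possible = rated * hours = 4801 * 8760 = 42056760 kWh
CF = 926977 / 42056760
CF = 0.0220

0.0220


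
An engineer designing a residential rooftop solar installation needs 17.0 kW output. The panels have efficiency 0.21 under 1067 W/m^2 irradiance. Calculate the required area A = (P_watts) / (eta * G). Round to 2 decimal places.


Convert target power to watts: P = 17.0 * 1000 = 17000.0 W
Compute denominator: eta * G = 0.21 * 1067 = 224.07
Required area A = P / (eta * G) = 17000.0 / 224.07
A = 75.87 m^2

75.87


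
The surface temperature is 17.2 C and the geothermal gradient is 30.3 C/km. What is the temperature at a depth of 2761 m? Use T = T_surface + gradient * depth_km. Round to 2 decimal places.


Convert depth to km: 2761 / 1000 = 2.761 km
Temperature increase = gradient * depth_km = 30.3 * 2.761 = 83.66 C
Temperature at depth = T_surface + delta_T = 17.2 + 83.66
T = 100.86 C

100.86


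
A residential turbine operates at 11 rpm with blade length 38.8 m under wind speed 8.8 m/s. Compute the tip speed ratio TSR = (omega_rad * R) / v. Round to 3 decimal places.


Convert rotational speed to rad/s:
  omega = 11 * 2 * pi / 60 = 1.1519 rad/s
Compute tip speed:
  v_tip = omega * R = 1.1519 * 38.8 = 44.694 m/s
Tip speed ratio:
  TSR = v_tip / v_wind = 44.694 / 8.8 = 5.079

5.079


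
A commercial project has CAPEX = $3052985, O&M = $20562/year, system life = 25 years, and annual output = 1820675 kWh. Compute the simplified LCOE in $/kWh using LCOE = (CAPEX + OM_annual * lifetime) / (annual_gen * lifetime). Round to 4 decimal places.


Total cost = CAPEX + OM * lifetime = 3052985 + 20562 * 25 = 3052985 + 514050 = 3567035
Total generation = annual * lifetime = 1820675 * 25 = 45516875 kWh
LCOE = 3567035 / 45516875
LCOE = 0.0784 $/kWh

0.0784


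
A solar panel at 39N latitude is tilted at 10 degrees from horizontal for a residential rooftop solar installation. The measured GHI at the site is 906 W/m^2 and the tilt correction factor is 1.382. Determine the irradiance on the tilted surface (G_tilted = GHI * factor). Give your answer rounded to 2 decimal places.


Identify the given values:
  GHI = 906 W/m^2, tilt correction factor = 1.382
Apply the formula G_tilted = GHI * factor:
  G_tilted = 906 * 1.382
  G_tilted = 1252.09 W/m^2

1252.09


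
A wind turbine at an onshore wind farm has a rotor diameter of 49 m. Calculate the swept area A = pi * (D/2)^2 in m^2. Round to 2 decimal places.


Compute the rotor radius:
  r = D / 2 = 49 / 2 = 24.5 m
Calculate swept area:
  A = pi * r^2 = pi * 24.5^2
  A = 1885.74 m^2

1885.74


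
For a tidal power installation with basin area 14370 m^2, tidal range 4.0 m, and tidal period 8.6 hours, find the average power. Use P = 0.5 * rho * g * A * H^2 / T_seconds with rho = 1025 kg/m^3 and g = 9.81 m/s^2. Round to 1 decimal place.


Convert period to seconds: T = 8.6 * 3600 = 30960.0 s
H^2 = 4.0^2 = 16.0
P = 0.5 * rho * g * A * H^2 / T
P = 0.5 * 1025 * 9.81 * 14370 * 16.0 / 30960.0
P = 37336.9 W

37336.9


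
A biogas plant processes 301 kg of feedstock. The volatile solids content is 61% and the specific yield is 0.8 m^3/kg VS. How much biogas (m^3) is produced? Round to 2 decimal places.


Compute volatile solids:
  VS = mass * VS_fraction = 301 * 0.61 = 183.61 kg
Calculate biogas volume:
  Biogas = VS * specific_yield = 183.61 * 0.8
  Biogas = 146.89 m^3

146.89


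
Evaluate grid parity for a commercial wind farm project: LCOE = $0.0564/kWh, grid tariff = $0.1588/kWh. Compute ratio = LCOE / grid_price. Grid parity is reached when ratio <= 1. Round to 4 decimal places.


Compare LCOE to grid price:
  LCOE = $0.0564/kWh, Grid price = $0.1588/kWh
  Ratio = LCOE / grid_price = 0.0564 / 0.1588 = 0.3552
  Grid parity achieved (ratio <= 1)? yes

0.3552


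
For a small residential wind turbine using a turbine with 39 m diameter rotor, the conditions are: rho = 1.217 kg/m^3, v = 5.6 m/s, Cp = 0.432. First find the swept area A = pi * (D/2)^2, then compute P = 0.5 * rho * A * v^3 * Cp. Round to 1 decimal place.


Step 1 -- Compute swept area:
  A = pi * (D/2)^2 = pi * (39/2)^2 = 1194.59 m^2
Step 2 -- Apply wind power equation:
  P = 0.5 * rho * A * v^3 * Cp
  v^3 = 5.6^3 = 175.616
  P = 0.5 * 1.217 * 1194.59 * 175.616 * 0.432
  P = 55147.7 W

55147.7


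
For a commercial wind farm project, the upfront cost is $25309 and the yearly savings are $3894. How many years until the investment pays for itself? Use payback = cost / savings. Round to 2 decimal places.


Simple payback period = initial cost / annual savings
Payback = 25309 / 3894
Payback = 6.50 years

6.50


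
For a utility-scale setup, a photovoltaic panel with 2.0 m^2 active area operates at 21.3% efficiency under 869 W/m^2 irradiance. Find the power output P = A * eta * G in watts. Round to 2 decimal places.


Use the solar power formula P = A * eta * G.
Given: A = 2.0 m^2, eta = 0.213, G = 869 W/m^2
P = 2.0 * 0.213 * 869
P = 370.19 W

370.19


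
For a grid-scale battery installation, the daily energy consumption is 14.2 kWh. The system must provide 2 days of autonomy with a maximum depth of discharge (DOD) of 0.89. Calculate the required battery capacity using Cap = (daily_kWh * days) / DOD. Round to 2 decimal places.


Total energy needed = daily * days = 14.2 * 2 = 28.4 kWh
Account for depth of discharge:
  Cap = total_energy / DOD = 28.4 / 0.89
  Cap = 31.91 kWh

31.91


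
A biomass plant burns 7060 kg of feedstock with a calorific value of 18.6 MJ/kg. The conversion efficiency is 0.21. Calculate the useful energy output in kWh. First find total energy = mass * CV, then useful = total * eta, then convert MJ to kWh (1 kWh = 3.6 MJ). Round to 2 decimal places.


Total energy = mass * CV = 7060 * 18.6 = 131316.0 MJ
Useful energy = total * eta = 131316.0 * 0.21 = 27576.36 MJ
Convert to kWh: 27576.36 / 3.6
Useful energy = 7660.10 kWh

7660.10


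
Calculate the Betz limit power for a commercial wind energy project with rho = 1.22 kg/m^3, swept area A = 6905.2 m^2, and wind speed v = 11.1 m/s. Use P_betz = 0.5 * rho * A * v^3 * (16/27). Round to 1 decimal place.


The Betz coefficient Cp_max = 16/27 = 0.5926
v^3 = 11.1^3 = 1367.631
P_betz = 0.5 * rho * A * v^3 * Cp_max
P_betz = 0.5 * 1.22 * 6905.2 * 1367.631 * 0.5926
P_betz = 3413746.4 W

3413746.4


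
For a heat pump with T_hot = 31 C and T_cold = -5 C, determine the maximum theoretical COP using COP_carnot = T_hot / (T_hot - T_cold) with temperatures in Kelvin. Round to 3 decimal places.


Convert to Kelvin:
  T_hot = 31 + 273.15 = 304.15 K
  T_cold = -5 + 273.15 = 268.15 K
Apply Carnot COP formula:
  COP = T_hot_K / (T_hot_K - T_cold_K) = 304.15 / 36.0
  COP = 8.449

8.449


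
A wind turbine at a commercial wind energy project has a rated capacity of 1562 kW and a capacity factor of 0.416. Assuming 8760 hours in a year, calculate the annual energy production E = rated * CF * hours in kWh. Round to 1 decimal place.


Annual energy = rated_kW * capacity_factor * hours_per_year
Given: P_rated = 1562 kW, CF = 0.416, hours = 8760
E = 1562 * 0.416 * 8760
E = 5692177.9 kWh

5692177.9


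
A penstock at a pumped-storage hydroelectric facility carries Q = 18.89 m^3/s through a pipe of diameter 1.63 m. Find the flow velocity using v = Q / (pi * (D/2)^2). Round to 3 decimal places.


Compute pipe cross-sectional area:
  A = pi * (D/2)^2 = pi * (1.63/2)^2 = 2.0867 m^2
Calculate velocity:
  v = Q / A = 18.89 / 2.0867
  v = 9.052 m/s

9.052


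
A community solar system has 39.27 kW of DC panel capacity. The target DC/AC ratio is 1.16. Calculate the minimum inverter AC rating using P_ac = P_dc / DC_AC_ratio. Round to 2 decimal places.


The inverter AC capacity is determined by the DC/AC ratio.
Given: P_dc = 39.27 kW, DC/AC ratio = 1.16
P_ac = P_dc / ratio = 39.27 / 1.16
P_ac = 33.85 kW

33.85


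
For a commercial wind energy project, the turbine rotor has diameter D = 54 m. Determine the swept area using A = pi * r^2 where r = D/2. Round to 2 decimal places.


Compute the rotor radius:
  r = D / 2 = 54 / 2 = 27.0 m
Calculate swept area:
  A = pi * r^2 = pi * 27.0^2
  A = 2290.22 m^2

2290.22


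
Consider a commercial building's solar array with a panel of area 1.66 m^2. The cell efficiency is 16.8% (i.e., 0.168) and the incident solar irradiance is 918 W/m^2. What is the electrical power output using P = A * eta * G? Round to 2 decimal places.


Use the solar power formula P = A * eta * G.
Given: A = 1.66 m^2, eta = 0.168, G = 918 W/m^2
P = 1.66 * 0.168 * 918
P = 256.01 W

256.01


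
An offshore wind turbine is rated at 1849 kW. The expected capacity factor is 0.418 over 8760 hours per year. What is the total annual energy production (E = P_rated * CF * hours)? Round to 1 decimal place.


Annual energy = rated_kW * capacity_factor * hours_per_year
Given: P_rated = 1849 kW, CF = 0.418, hours = 8760
E = 1849 * 0.418 * 8760
E = 6770446.3 kWh

6770446.3


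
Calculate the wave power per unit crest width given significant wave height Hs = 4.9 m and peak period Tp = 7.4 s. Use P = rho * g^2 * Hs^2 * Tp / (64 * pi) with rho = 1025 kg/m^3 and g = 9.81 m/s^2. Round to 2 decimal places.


Apply wave power formula:
  g^2 = 9.81^2 = 96.2361
  Hs^2 = 4.9^2 = 24.01
  Numerator = rho * g^2 * Hs^2 * Tp = 1025 * 96.2361 * 24.01 * 7.4 = 17526119.15
  Denominator = 64 * pi = 201.0619
  P = 17526119.15 / 201.0619 = 87167.77 W/m

87167.77


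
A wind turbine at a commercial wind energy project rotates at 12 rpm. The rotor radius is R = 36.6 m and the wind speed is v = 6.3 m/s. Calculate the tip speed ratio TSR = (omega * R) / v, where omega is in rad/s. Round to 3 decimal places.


Convert rotational speed to rad/s:
  omega = 12 * 2 * pi / 60 = 1.2566 rad/s
Compute tip speed:
  v_tip = omega * R = 1.2566 * 36.6 = 45.993 m/s
Tip speed ratio:
  TSR = v_tip / v_wind = 45.993 / 6.3 = 7.300

7.300


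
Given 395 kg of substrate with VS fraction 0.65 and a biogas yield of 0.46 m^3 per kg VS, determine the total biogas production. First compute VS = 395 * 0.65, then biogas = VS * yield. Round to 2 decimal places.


Compute volatile solids:
  VS = mass * VS_fraction = 395 * 0.65 = 256.75 kg
Calculate biogas volume:
  Biogas = VS * specific_yield = 256.75 * 0.46
  Biogas = 118.11 m^3

118.11


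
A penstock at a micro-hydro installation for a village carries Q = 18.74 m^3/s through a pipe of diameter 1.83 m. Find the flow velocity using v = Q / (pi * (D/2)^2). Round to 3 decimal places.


Compute pipe cross-sectional area:
  A = pi * (D/2)^2 = pi * (1.83/2)^2 = 2.6302 m^2
Calculate velocity:
  v = Q / A = 18.74 / 2.6302
  v = 7.125 m/s

7.125


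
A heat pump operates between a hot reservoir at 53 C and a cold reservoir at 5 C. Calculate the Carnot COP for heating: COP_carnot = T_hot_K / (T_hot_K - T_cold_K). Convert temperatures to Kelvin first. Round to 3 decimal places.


Convert to Kelvin:
  T_hot = 53 + 273.15 = 326.15 K
  T_cold = 5 + 273.15 = 278.15 K
Apply Carnot COP formula:
  COP = T_hot_K / (T_hot_K - T_cold_K) = 326.15 / 48.0
  COP = 6.795

6.795


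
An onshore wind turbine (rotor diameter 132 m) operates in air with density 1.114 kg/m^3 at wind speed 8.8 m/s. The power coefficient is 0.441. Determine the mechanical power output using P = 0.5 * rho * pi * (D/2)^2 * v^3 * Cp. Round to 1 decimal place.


Step 1 -- Compute swept area:
  A = pi * (D/2)^2 = pi * (132/2)^2 = 13684.78 m^2
Step 2 -- Apply wind power equation:
  P = 0.5 * rho * A * v^3 * Cp
  v^3 = 8.8^3 = 681.472
  P = 0.5 * 1.114 * 13684.78 * 681.472 * 0.441
  P = 2290759.8 W

2290759.8


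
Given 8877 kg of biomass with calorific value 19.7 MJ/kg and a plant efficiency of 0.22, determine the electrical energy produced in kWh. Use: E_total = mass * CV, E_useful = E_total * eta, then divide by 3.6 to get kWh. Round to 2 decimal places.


Total energy = mass * CV = 8877 * 19.7 = 174876.9 MJ
Useful energy = total * eta = 174876.9 * 0.22 = 38472.92 MJ
Convert to kWh: 38472.92 / 3.6
Useful energy = 10686.92 kWh

10686.92


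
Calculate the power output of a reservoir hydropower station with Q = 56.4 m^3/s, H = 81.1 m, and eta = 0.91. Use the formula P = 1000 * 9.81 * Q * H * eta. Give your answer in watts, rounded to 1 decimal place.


Apply the hydropower formula P = rho * g * Q * H * eta
rho * g = 1000 * 9.81 = 9810.0
P = 9810.0 * 56.4 * 81.1 * 0.91
P = 40832912.5 W

40832912.5


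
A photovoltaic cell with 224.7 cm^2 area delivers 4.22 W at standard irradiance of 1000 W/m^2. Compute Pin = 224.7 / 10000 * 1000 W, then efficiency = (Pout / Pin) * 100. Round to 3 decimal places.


First compute the input power:
  Pin = area_cm2 / 10000 * G = 224.7 / 10000 * 1000 = 22.47 W
Then compute efficiency:
  Efficiency = (Pout / Pin) * 100 = (4.22 / 22.47) * 100
  Efficiency = 18.781%

18.781


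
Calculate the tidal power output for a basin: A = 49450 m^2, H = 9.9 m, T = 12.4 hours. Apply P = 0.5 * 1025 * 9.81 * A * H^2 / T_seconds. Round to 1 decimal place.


Convert period to seconds: T = 12.4 * 3600 = 44640.0 s
H^2 = 9.9^2 = 98.01
P = 0.5 * rho * g * A * H^2 / T
P = 0.5 * 1025 * 9.81 * 49450 * 98.01 / 44640.0
P = 545852.6 W

545852.6


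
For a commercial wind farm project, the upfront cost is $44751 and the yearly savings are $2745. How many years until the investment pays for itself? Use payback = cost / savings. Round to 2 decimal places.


Simple payback period = initial cost / annual savings
Payback = 44751 / 2745
Payback = 16.30 years

16.30


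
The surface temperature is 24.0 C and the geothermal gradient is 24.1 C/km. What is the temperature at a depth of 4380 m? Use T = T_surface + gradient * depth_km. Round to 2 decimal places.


Convert depth to km: 4380 / 1000 = 4.38 km
Temperature increase = gradient * depth_km = 24.1 * 4.38 = 105.56 C
Temperature at depth = T_surface + delta_T = 24.0 + 105.56
T = 129.56 C

129.56


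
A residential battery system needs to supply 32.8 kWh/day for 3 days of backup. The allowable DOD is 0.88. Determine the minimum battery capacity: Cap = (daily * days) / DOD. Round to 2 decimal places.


Total energy needed = daily * days = 32.8 * 3 = 98.4 kWh
Account for depth of discharge:
  Cap = total_energy / DOD = 98.4 / 0.88
  Cap = 111.82 kWh

111.82


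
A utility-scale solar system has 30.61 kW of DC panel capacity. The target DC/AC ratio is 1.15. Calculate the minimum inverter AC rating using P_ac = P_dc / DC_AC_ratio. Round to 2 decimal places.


The inverter AC capacity is determined by the DC/AC ratio.
Given: P_dc = 30.61 kW, DC/AC ratio = 1.15
P_ac = P_dc / ratio = 30.61 / 1.15
P_ac = 26.62 kW

26.62


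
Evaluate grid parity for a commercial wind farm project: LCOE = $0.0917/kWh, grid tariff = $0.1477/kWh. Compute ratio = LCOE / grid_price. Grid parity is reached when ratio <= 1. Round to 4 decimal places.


Compare LCOE to grid price:
  LCOE = $0.0917/kWh, Grid price = $0.1477/kWh
  Ratio = LCOE / grid_price = 0.0917 / 0.1477 = 0.6209
  Grid parity achieved (ratio <= 1)? yes

0.6209


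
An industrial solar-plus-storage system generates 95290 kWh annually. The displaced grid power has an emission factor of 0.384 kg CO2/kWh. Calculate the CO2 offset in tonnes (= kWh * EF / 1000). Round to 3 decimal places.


CO2 offset in kg = generation * emission_factor
CO2 offset = 95290 * 0.384 = 36591.36 kg
Convert to tonnes:
  CO2 offset = 36591.36 / 1000 = 36.591 tonnes

36.591


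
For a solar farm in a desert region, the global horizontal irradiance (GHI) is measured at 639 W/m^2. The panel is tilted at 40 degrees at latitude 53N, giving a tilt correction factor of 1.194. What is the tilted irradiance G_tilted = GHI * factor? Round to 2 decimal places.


Identify the given values:
  GHI = 639 W/m^2, tilt correction factor = 1.194
Apply the formula G_tilted = GHI * factor:
  G_tilted = 639 * 1.194
  G_tilted = 762.97 W/m^2

762.97


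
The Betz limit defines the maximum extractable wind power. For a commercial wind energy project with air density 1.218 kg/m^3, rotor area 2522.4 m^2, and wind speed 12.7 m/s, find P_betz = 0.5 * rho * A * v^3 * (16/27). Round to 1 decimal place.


The Betz coefficient Cp_max = 16/27 = 0.5926
v^3 = 12.7^3 = 2048.383
P_betz = 0.5 * rho * A * v^3 * Cp_max
P_betz = 0.5 * 1.218 * 2522.4 * 2048.383 * 0.5926
P_betz = 1864655.6 W

1864655.6


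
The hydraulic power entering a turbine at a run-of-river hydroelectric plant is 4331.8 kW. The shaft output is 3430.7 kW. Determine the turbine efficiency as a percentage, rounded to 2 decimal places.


Turbine efficiency = (output power / input power) * 100
eta = (3430.7 / 4331.8) * 100
eta = 79.20%

79.20


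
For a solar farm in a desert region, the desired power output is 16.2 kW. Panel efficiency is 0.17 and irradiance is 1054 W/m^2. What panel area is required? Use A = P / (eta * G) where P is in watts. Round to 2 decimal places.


Convert target power to watts: P = 16.2 * 1000 = 16200.0 W
Compute denominator: eta * G = 0.17 * 1054 = 179.18
Required area A = P / (eta * G) = 16200.0 / 179.18
A = 90.41 m^2

90.41


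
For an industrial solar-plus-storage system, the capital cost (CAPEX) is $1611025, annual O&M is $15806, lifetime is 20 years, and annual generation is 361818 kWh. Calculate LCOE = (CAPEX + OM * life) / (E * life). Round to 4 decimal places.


Total cost = CAPEX + OM * lifetime = 1611025 + 15806 * 20 = 1611025 + 316120 = 1927145
Total generation = annual * lifetime = 361818 * 20 = 7236360 kWh
LCOE = 1927145 / 7236360
LCOE = 0.2663 $/kWh

0.2663


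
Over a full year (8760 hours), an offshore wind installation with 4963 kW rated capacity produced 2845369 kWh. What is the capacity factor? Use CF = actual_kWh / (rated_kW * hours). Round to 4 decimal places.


Capacity factor = actual output / maximum possible output
Maximum possible = rated * hours = 4963 * 8760 = 43475880 kWh
CF = 2845369 / 43475880
CF = 0.0654

0.0654


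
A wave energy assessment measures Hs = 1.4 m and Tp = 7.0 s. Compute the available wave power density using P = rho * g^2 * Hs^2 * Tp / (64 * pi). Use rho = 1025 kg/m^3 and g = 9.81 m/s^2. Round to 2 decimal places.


Apply wave power formula:
  g^2 = 9.81^2 = 96.2361
  Hs^2 = 1.4^2 = 1.96
  Numerator = rho * g^2 * Hs^2 * Tp = 1025 * 96.2361 * 1.96 * 7.0 = 1353368.27
  Denominator = 64 * pi = 201.0619
  P = 1353368.27 / 201.0619 = 6731.10 W/m

6731.10


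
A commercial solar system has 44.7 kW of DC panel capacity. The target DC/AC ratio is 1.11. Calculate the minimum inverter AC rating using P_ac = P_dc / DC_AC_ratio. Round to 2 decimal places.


The inverter AC capacity is determined by the DC/AC ratio.
Given: P_dc = 44.7 kW, DC/AC ratio = 1.11
P_ac = P_dc / ratio = 44.7 / 1.11
P_ac = 40.27 kW

40.27


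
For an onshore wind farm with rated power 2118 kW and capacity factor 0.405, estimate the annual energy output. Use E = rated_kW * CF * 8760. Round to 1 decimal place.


Annual energy = rated_kW * capacity_factor * hours_per_year
Given: P_rated = 2118 kW, CF = 0.405, hours = 8760
E = 2118 * 0.405 * 8760
E = 7514240.4 kWh

7514240.4


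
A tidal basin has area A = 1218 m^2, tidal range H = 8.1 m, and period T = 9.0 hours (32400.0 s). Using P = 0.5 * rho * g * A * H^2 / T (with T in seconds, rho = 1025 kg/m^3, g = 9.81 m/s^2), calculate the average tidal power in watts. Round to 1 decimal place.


Convert period to seconds: T = 9.0 * 3600 = 32400.0 s
H^2 = 8.1^2 = 65.61
P = 0.5 * rho * g * A * H^2 / T
P = 0.5 * 1025 * 9.81 * 1218 * 65.61 / 32400.0
P = 12400.4 W

12400.4


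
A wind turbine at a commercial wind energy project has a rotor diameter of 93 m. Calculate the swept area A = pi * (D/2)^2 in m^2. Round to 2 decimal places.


Compute the rotor radius:
  r = D / 2 = 93 / 2 = 46.5 m
Calculate swept area:
  A = pi * r^2 = pi * 46.5^2
  A = 6792.91 m^2

6792.91


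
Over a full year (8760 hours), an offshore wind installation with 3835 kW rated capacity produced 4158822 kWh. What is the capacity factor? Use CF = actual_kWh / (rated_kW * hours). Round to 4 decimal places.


Capacity factor = actual output / maximum possible output
Maximum possible = rated * hours = 3835 * 8760 = 33594600 kWh
CF = 4158822 / 33594600
CF = 0.1238

0.1238


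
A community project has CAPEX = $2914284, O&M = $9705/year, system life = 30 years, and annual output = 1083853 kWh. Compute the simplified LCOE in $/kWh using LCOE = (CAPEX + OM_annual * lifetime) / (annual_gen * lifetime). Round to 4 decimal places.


Total cost = CAPEX + OM * lifetime = 2914284 + 9705 * 30 = 2914284 + 291150 = 3205434
Total generation = annual * lifetime = 1083853 * 30 = 32515590 kWh
LCOE = 3205434 / 32515590
LCOE = 0.0986 $/kWh

0.0986


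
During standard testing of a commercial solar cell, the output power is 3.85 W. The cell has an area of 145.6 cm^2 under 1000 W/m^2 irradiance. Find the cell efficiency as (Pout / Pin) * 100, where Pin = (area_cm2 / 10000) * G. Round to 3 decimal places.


First compute the input power:
  Pin = area_cm2 / 10000 * G = 145.6 / 10000 * 1000 = 14.56 W
Then compute efficiency:
  Efficiency = (Pout / Pin) * 100 = (3.85 / 14.56) * 100
  Efficiency = 26.442%

26.442


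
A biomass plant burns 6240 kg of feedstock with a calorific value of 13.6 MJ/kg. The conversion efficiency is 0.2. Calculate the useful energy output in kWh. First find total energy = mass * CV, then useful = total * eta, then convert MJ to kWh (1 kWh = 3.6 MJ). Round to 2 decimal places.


Total energy = mass * CV = 6240 * 13.6 = 84864.0 MJ
Useful energy = total * eta = 84864.0 * 0.2 = 16972.8 MJ
Convert to kWh: 16972.8 / 3.6
Useful energy = 4714.67 kWh

4714.67


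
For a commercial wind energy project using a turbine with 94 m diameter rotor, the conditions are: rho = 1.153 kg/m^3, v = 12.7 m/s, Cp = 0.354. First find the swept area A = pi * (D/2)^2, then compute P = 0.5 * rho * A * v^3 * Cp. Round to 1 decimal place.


Step 1 -- Compute swept area:
  A = pi * (D/2)^2 = pi * (94/2)^2 = 6939.78 m^2
Step 2 -- Apply wind power equation:
  P = 0.5 * rho * A * v^3 * Cp
  v^3 = 12.7^3 = 2048.383
  P = 0.5 * 1.153 * 6939.78 * 2048.383 * 0.354
  P = 2901077.5 W

2901077.5


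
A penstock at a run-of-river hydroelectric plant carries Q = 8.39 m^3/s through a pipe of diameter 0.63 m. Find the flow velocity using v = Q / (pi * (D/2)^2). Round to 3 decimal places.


Compute pipe cross-sectional area:
  A = pi * (D/2)^2 = pi * (0.63/2)^2 = 0.3117 m^2
Calculate velocity:
  v = Q / A = 8.39 / 0.3117
  v = 26.915 m/s

26.915


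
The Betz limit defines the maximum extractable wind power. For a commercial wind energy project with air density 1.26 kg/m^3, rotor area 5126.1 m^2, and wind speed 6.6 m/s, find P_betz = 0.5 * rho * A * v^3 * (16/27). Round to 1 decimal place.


The Betz coefficient Cp_max = 16/27 = 0.5926
v^3 = 6.6^3 = 287.496
P_betz = 0.5 * rho * A * v^3 * Cp_max
P_betz = 0.5 * 1.26 * 5126.1 * 287.496 * 0.5926
P_betz = 550193.7 W

550193.7


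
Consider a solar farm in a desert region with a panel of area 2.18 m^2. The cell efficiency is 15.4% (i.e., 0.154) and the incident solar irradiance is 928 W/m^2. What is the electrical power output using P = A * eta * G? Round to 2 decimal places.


Use the solar power formula P = A * eta * G.
Given: A = 2.18 m^2, eta = 0.154, G = 928 W/m^2
P = 2.18 * 0.154 * 928
P = 311.55 W

311.55


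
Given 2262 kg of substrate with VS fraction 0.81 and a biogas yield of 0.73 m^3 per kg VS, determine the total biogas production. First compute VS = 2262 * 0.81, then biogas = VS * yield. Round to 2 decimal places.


Compute volatile solids:
  VS = mass * VS_fraction = 2262 * 0.81 = 1832.22 kg
Calculate biogas volume:
  Biogas = VS * specific_yield = 1832.22 * 0.73
  Biogas = 1337.52 m^3

1337.52


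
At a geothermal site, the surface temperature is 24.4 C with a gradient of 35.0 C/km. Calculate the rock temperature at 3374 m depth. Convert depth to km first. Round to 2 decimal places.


Convert depth to km: 3374 / 1000 = 3.374 km
Temperature increase = gradient * depth_km = 35.0 * 3.374 = 118.09 C
Temperature at depth = T_surface + delta_T = 24.4 + 118.09
T = 142.49 C

142.49


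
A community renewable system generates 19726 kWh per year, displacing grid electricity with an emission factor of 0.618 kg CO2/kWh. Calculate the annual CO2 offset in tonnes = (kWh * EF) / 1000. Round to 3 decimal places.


CO2 offset in kg = generation * emission_factor
CO2 offset = 19726 * 0.618 = 12190.67 kg
Convert to tonnes:
  CO2 offset = 12190.67 / 1000 = 12.191 tonnes

12.191


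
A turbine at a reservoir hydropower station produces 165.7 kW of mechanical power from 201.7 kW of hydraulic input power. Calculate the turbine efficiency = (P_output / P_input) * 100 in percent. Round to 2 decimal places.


Turbine efficiency = (output power / input power) * 100
eta = (165.7 / 201.7) * 100
eta = 82.15%

82.15


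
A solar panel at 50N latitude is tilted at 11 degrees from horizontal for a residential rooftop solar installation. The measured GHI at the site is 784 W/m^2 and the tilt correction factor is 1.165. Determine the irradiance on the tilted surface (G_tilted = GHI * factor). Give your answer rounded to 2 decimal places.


Identify the given values:
  GHI = 784 W/m^2, tilt correction factor = 1.165
Apply the formula G_tilted = GHI * factor:
  G_tilted = 784 * 1.165
  G_tilted = 913.36 W/m^2

913.36


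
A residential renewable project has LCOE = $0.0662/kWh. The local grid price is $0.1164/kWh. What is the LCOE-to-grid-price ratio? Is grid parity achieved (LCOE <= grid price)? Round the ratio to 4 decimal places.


Compare LCOE to grid price:
  LCOE = $0.0662/kWh, Grid price = $0.1164/kWh
  Ratio = LCOE / grid_price = 0.0662 / 0.1164 = 0.5687
  Grid parity achieved (ratio <= 1)? yes

0.5687


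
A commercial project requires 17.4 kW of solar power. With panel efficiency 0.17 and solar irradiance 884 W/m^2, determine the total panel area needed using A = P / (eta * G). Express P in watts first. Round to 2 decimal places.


Convert target power to watts: P = 17.4 * 1000 = 17400.0 W
Compute denominator: eta * G = 0.17 * 884 = 150.28
Required area A = P / (eta * G) = 17400.0 / 150.28
A = 115.78 m^2

115.78


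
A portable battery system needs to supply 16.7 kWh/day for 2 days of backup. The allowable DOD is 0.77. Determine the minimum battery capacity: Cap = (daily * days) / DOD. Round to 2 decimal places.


Total energy needed = daily * days = 16.7 * 2 = 33.4 kWh
Account for depth of discharge:
  Cap = total_energy / DOD = 33.4 / 0.77
  Cap = 43.38 kWh

43.38


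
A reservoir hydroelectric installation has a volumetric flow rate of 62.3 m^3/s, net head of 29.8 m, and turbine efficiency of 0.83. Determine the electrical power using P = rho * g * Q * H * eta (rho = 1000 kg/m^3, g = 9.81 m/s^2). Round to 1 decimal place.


Apply the hydropower formula P = rho * g * Q * H * eta
rho * g = 1000 * 9.81 = 9810.0
P = 9810.0 * 62.3 * 29.8 * 0.83
P = 15116505.6 W

15116505.6


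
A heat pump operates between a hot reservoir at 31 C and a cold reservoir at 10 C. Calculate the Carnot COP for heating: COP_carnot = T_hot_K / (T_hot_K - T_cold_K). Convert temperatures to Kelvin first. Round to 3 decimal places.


Convert to Kelvin:
  T_hot = 31 + 273.15 = 304.15 K
  T_cold = 10 + 273.15 = 283.15 K
Apply Carnot COP formula:
  COP = T_hot_K / (T_hot_K - T_cold_K) = 304.15 / 21.0
  COP = 14.483

14.483


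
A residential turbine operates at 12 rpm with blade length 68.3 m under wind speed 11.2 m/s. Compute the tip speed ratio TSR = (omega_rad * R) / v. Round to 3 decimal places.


Convert rotational speed to rad/s:
  omega = 12 * 2 * pi / 60 = 1.2566 rad/s
Compute tip speed:
  v_tip = omega * R = 1.2566 * 68.3 = 85.828 m/s
Tip speed ratio:
  TSR = v_tip / v_wind = 85.828 / 11.2 = 7.663

7.663


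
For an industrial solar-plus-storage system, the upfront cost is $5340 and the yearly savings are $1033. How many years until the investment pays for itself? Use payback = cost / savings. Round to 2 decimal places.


Simple payback period = initial cost / annual savings
Payback = 5340 / 1033
Payback = 5.17 years

5.17


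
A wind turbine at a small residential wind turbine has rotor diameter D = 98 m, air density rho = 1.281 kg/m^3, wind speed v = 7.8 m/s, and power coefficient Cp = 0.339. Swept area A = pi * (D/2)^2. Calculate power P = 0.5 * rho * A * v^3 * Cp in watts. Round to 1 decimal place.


Step 1 -- Compute swept area:
  A = pi * (D/2)^2 = pi * (98/2)^2 = 7542.96 m^2
Step 2 -- Apply wind power equation:
  P = 0.5 * rho * A * v^3 * Cp
  v^3 = 7.8^3 = 474.552
  P = 0.5 * 1.281 * 7542.96 * 474.552 * 0.339
  P = 777221.3 W

777221.3


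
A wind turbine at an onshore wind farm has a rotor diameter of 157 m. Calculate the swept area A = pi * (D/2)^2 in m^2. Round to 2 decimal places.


Compute the rotor radius:
  r = D / 2 = 157 / 2 = 78.5 m
Calculate swept area:
  A = pi * r^2 = pi * 78.5^2
  A = 19359.28 m^2

19359.28


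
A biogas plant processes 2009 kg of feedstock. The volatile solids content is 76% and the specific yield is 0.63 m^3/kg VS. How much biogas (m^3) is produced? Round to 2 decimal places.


Compute volatile solids:
  VS = mass * VS_fraction = 2009 * 0.76 = 1526.84 kg
Calculate biogas volume:
  Biogas = VS * specific_yield = 1526.84 * 0.63
  Biogas = 961.91 m^3

961.91


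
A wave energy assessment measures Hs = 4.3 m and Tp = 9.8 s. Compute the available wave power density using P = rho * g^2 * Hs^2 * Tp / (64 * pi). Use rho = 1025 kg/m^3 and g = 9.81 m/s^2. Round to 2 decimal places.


Apply wave power formula:
  g^2 = 9.81^2 = 96.2361
  Hs^2 = 4.3^2 = 18.49
  Numerator = rho * g^2 * Hs^2 * Tp = 1025 * 96.2361 * 18.49 * 9.8 = 17874128.14
  Denominator = 64 * pi = 201.0619
  P = 17874128.14 / 201.0619 = 88898.62 W/m

88898.62


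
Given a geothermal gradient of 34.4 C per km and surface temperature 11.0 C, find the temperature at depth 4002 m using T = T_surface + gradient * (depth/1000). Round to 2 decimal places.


Convert depth to km: 4002 / 1000 = 4.002 km
Temperature increase = gradient * depth_km = 34.4 * 4.002 = 137.67 C
Temperature at depth = T_surface + delta_T = 11.0 + 137.67
T = 148.67 C

148.67


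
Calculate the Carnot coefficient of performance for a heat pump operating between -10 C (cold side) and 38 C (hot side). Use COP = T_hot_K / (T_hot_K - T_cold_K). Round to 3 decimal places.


Convert to Kelvin:
  T_hot = 38 + 273.15 = 311.15 K
  T_cold = -10 + 273.15 = 263.15 K
Apply Carnot COP formula:
  COP = T_hot_K / (T_hot_K - T_cold_K) = 311.15 / 48.0
  COP = 6.482

6.482


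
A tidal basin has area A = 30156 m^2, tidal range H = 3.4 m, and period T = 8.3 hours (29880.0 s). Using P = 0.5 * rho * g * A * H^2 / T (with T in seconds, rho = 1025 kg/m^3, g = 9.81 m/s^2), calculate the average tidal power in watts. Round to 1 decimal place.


Convert period to seconds: T = 8.3 * 3600 = 29880.0 s
H^2 = 3.4^2 = 11.56
P = 0.5 * rho * g * A * H^2 / T
P = 0.5 * 1025 * 9.81 * 30156 * 11.56 / 29880.0
P = 58656.2 W

58656.2


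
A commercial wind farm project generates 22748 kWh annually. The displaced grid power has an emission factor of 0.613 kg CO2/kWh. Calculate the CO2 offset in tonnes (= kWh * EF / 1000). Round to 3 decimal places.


CO2 offset in kg = generation * emission_factor
CO2 offset = 22748 * 0.613 = 13944.52 kg
Convert to tonnes:
  CO2 offset = 13944.52 / 1000 = 13.945 tonnes

13.945


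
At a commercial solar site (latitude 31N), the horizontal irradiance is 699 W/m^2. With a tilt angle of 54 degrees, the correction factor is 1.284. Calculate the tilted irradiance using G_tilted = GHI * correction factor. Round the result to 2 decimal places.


Identify the given values:
  GHI = 699 W/m^2, tilt correction factor = 1.284
Apply the formula G_tilted = GHI * factor:
  G_tilted = 699 * 1.284
  G_tilted = 897.52 W/m^2

897.52


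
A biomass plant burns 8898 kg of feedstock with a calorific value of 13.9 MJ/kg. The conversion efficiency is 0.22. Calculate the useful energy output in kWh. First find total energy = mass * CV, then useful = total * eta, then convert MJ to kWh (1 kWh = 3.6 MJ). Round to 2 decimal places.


Total energy = mass * CV = 8898 * 13.9 = 123682.2 MJ
Useful energy = total * eta = 123682.2 * 0.22 = 27210.08 MJ
Convert to kWh: 27210.08 / 3.6
Useful energy = 7558.36 kWh

7558.36


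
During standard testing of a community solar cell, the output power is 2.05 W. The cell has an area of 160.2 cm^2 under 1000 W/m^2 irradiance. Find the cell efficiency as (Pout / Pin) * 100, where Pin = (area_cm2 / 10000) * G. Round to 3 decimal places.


First compute the input power:
  Pin = area_cm2 / 10000 * G = 160.2 / 10000 * 1000 = 16.02 W
Then compute efficiency:
  Efficiency = (Pout / Pin) * 100 = (2.05 / 16.02) * 100
  Efficiency = 12.797%

12.797


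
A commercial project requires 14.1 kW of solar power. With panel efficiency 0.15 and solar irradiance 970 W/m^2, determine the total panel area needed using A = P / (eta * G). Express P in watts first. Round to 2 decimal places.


Convert target power to watts: P = 14.1 * 1000 = 14100.0 W
Compute denominator: eta * G = 0.15 * 970 = 145.5
Required area A = P / (eta * G) = 14100.0 / 145.5
A = 96.91 m^2

96.91


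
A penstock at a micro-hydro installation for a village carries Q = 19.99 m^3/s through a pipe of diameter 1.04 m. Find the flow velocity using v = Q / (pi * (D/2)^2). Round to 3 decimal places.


Compute pipe cross-sectional area:
  A = pi * (D/2)^2 = pi * (1.04/2)^2 = 0.8495 m^2
Calculate velocity:
  v = Q / A = 19.99 / 0.8495
  v = 23.532 m/s

23.532


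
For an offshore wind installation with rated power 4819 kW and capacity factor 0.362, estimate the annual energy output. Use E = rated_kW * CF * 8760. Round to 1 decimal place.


Annual energy = rated_kW * capacity_factor * hours_per_year
Given: P_rated = 4819 kW, CF = 0.362, hours = 8760
E = 4819 * 0.362 * 8760
E = 15281627.3 kWh

15281627.3
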